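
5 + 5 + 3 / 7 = 73 / 7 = 10.43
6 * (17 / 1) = 102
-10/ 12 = -0.83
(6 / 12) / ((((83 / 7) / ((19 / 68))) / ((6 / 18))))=133 / 33864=0.00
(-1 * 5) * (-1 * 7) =35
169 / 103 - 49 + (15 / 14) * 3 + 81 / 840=-1270359 / 28840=-44.05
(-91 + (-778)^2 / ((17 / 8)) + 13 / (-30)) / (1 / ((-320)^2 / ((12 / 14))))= 5204739599360 / 153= 34017905878.17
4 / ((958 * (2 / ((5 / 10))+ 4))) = 1 / 1916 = 0.00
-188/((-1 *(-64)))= -47/16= -2.94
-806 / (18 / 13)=-5239 / 9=-582.11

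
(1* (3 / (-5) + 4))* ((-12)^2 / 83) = 2448 / 415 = 5.90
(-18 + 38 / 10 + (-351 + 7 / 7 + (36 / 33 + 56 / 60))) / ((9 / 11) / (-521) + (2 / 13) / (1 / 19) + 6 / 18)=-404747707 / 3637430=-111.27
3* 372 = 1116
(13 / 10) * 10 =13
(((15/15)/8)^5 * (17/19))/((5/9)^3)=12393/77824000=0.00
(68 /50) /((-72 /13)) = -221 /900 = -0.25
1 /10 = 0.10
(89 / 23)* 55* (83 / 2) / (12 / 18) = 1218855 / 92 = 13248.42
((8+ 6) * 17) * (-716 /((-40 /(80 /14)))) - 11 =24333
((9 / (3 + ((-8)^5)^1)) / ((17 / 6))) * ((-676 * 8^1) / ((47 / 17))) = 292032 / 1539955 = 0.19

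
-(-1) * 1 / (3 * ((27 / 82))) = 82 / 81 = 1.01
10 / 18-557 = -5008 / 9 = -556.44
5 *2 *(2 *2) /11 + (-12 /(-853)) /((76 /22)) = 649006 /178277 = 3.64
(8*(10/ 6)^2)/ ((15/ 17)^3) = 32.35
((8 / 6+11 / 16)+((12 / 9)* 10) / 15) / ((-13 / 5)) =-2095 / 1872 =-1.12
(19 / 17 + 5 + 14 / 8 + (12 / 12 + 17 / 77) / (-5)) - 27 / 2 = -153847 / 26180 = -5.88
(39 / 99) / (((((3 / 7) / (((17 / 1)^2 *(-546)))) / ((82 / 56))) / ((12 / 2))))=-14017367 / 11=-1274306.09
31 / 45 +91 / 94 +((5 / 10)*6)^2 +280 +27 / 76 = 46777307 / 160740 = 291.01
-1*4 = -4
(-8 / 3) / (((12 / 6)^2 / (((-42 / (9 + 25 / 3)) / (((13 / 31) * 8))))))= 651 / 1352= 0.48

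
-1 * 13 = -13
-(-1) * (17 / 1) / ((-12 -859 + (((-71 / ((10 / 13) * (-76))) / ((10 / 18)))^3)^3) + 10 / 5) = 2808673721468416000000000000000000 / 44791203607500372452020398544708307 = 0.06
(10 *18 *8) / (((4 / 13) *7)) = 4680 / 7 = 668.57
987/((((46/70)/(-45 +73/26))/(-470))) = 29784375.50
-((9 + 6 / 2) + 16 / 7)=-100 / 7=-14.29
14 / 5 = 2.80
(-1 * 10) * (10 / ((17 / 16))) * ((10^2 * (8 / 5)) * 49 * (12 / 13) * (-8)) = 1204224000 / 221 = 5448977.38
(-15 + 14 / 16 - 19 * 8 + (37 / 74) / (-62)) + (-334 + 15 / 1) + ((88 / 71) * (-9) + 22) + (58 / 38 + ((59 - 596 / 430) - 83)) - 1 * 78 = -41441545331 / 71928680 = -576.15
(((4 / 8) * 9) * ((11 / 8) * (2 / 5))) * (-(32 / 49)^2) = -12672 / 12005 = -1.06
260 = 260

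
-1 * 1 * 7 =-7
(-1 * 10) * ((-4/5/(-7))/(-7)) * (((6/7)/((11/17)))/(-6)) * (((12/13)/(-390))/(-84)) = -68/66951885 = -0.00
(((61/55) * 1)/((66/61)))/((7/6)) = 3721/4235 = 0.88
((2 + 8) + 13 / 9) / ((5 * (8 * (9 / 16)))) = 206 / 405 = 0.51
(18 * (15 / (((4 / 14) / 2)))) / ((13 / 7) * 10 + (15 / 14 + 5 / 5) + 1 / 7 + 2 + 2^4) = 8820 / 181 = 48.73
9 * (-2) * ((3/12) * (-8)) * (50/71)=1800/71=25.35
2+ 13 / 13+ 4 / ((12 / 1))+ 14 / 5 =92 / 15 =6.13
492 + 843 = 1335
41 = 41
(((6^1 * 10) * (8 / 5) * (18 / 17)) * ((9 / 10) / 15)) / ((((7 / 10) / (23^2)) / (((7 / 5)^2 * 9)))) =172767168 / 2125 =81302.20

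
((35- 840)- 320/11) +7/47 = -431148/517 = -833.94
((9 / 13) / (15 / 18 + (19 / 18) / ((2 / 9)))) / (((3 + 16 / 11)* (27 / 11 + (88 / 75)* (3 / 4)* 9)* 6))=6050 / 13529243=0.00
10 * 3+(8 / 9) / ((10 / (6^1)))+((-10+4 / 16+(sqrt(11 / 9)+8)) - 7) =sqrt(11) / 3+1307 / 60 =22.89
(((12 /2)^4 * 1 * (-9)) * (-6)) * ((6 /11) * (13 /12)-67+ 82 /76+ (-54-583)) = -10272741408 /209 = -49151872.77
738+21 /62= 45777 /62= 738.34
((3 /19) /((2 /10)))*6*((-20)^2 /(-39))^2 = 1600000 /3211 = 498.29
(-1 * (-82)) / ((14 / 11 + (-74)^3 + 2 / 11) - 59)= -902 / 4458097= -0.00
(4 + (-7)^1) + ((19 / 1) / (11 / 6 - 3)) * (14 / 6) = -41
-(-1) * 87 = 87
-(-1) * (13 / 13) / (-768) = -1 / 768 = -0.00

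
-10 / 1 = -10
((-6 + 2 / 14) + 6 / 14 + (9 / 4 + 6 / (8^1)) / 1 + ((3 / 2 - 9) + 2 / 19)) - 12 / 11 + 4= -20231 / 2926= -6.91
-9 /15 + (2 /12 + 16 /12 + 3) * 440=9897 /5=1979.40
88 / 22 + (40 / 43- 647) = -642.07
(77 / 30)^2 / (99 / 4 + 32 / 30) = 5929 / 23235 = 0.26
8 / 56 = 1 / 7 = 0.14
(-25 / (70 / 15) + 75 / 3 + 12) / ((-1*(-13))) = 443 / 182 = 2.43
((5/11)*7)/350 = 1/110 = 0.01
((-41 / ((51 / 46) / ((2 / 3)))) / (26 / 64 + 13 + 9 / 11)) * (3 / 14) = -663872 / 1787499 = -0.37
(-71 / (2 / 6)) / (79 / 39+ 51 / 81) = -74763 / 932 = -80.22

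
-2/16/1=-1/8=-0.12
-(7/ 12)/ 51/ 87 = -7/ 53244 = -0.00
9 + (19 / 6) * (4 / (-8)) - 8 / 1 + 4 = 41 / 12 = 3.42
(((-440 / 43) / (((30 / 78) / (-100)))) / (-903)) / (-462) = 5200 / 815409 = 0.01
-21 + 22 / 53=-1091 / 53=-20.58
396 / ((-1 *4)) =-99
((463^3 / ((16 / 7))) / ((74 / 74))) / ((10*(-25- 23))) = -694769929 / 7680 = -90464.83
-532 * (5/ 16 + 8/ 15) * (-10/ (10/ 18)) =80997/ 10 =8099.70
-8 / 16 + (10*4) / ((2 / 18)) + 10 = 739 / 2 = 369.50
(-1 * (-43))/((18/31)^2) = 41323/324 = 127.54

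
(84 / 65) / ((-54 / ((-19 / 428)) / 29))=3857 / 125190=0.03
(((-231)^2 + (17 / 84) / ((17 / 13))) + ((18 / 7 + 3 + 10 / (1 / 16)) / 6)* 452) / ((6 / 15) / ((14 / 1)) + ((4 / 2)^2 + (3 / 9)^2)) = 82951095 / 5216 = 15903.20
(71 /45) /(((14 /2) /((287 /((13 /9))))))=2911 /65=44.78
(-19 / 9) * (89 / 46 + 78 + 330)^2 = -6756142531 / 19044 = -354764.89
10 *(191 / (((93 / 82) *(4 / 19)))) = 743945 / 93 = 7999.41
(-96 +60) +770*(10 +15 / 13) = 111182 / 13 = 8552.46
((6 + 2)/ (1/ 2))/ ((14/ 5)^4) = 625/ 2401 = 0.26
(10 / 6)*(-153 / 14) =-255 / 14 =-18.21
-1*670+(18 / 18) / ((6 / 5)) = -4015 / 6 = -669.17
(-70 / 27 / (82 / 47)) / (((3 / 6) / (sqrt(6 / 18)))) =-3290* sqrt(3) / 3321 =-1.72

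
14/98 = 1/7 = 0.14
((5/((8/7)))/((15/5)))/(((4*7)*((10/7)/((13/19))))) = 91/3648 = 0.02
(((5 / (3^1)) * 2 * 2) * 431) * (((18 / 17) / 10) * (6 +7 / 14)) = 33618 / 17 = 1977.53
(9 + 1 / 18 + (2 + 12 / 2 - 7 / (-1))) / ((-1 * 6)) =-433 / 108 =-4.01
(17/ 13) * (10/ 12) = 85/ 78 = 1.09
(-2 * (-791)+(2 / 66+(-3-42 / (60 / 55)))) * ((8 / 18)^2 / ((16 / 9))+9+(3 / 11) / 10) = 183970745 / 13068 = 14077.96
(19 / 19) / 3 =1 / 3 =0.33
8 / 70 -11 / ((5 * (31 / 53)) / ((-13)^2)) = -137913 / 217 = -635.54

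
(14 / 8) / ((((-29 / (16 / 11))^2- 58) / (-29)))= -448 / 2997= -0.15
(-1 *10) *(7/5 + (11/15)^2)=-872/45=-19.38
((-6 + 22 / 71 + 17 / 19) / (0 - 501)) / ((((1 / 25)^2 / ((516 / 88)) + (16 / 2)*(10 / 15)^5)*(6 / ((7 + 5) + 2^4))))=32858476875 / 775174247153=0.04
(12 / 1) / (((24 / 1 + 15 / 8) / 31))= 992 / 69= 14.38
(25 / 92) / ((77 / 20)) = 125 / 1771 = 0.07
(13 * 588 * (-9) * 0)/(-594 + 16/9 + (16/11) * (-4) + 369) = 0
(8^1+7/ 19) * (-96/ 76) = -3816/ 361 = -10.57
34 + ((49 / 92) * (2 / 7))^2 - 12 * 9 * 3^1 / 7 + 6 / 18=-530087 / 44436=-11.93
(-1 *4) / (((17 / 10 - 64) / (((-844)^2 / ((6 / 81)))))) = 384661440 / 623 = 617434.09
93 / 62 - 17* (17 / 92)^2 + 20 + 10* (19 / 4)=579103 / 8464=68.42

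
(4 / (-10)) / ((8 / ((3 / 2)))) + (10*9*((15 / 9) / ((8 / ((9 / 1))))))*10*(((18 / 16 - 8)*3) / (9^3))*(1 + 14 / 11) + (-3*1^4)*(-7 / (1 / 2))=-66.58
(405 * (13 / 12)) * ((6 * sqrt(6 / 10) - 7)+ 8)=2477.88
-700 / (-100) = 7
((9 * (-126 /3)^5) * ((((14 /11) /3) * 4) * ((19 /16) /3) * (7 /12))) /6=-76814101.64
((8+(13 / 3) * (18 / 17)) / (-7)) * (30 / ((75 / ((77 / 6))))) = -2354 / 255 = -9.23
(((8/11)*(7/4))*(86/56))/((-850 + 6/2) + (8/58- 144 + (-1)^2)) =-1247/631532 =-0.00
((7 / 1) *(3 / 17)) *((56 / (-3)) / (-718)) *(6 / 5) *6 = 7056 / 30515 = 0.23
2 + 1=3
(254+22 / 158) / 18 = 20077 / 1422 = 14.12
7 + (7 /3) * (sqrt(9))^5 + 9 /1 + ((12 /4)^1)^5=826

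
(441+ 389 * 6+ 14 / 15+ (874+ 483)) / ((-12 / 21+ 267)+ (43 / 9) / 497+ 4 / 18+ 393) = 13204722 / 2107615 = 6.27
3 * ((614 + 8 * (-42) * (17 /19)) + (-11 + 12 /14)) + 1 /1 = 910.68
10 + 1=11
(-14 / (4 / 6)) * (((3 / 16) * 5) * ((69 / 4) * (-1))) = 21735 / 64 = 339.61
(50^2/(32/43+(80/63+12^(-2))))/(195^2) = 481600/14803893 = 0.03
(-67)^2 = 4489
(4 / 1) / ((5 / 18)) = 72 / 5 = 14.40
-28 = -28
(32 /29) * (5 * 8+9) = 1568 /29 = 54.07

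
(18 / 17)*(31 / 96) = 93 / 272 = 0.34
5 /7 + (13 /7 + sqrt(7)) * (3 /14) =3 * sqrt(7) /14 + 109 /98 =1.68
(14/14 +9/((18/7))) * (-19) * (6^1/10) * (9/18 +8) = -8721/20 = -436.05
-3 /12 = -1 /4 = -0.25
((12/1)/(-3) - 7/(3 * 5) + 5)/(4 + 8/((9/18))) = 2/75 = 0.03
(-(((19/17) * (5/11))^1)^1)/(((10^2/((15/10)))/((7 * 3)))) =-1197/7480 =-0.16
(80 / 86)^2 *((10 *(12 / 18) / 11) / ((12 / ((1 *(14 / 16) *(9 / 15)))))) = 1400 / 61017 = 0.02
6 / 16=3 / 8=0.38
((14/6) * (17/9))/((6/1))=119/162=0.73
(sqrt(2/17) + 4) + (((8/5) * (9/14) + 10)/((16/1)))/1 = sqrt(34)/17 + 1313/280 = 5.03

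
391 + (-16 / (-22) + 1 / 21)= 90500 / 231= 391.77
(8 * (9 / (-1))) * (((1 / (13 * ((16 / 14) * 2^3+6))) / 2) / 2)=-63 / 689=-0.09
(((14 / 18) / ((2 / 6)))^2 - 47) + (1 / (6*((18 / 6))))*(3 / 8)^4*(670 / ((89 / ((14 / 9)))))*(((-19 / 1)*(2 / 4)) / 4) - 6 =-624500323 / 13123584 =-47.59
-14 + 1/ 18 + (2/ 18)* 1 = -83/ 6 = -13.83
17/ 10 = 1.70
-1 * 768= -768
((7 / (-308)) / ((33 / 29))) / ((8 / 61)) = -1769 / 11616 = -0.15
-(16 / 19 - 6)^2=-9604 / 361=-26.60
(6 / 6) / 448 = 1 / 448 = 0.00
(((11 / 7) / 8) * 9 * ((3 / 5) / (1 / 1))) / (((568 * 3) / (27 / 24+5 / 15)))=33 / 36352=0.00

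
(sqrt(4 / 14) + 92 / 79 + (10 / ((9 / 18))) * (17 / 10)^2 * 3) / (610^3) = sqrt(14) / 1588867000 + 68953 / 89657495000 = 0.00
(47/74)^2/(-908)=-0.00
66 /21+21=169 /7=24.14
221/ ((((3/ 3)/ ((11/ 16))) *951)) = 2431/ 15216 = 0.16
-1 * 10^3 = -1000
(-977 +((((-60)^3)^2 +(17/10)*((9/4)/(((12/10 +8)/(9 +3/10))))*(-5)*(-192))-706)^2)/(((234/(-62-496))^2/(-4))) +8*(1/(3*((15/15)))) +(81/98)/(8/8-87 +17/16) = -98253582308537204834074415231308/1984433997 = -49512144247212876606484.79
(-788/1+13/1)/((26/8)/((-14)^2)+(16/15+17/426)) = -647094000/937789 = -690.02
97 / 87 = 1.11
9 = 9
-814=-814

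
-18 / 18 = -1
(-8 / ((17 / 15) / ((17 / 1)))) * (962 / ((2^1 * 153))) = -19240 / 51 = -377.25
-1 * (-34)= 34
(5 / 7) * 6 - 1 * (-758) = 5336 / 7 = 762.29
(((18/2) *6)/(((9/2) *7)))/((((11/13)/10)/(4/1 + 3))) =1560/11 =141.82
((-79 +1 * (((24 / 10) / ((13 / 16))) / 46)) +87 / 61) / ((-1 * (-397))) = -0.20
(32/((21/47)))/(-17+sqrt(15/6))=-51136/12033 - 1504*sqrt(10)/12033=-4.64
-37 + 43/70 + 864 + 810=114633/70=1637.61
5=5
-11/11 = -1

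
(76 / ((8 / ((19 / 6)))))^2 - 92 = 117073 / 144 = 813.01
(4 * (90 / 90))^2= 16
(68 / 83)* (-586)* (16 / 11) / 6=-318784 / 2739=-116.39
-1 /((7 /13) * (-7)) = 13 /49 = 0.27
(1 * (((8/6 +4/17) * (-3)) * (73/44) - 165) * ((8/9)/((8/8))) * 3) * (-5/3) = 1292600/1683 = 768.03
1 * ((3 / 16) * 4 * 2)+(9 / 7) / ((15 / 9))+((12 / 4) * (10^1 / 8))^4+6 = 1845987 / 8960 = 206.03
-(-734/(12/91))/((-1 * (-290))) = 33397/1740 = 19.19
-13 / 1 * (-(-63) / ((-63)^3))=13 / 3969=0.00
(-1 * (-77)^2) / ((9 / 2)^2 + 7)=-23716 / 109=-217.58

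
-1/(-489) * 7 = 7/489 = 0.01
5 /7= 0.71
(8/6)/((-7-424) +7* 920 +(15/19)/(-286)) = 21736/97958673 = 0.00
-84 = -84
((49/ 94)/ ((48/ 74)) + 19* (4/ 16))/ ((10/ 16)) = 12529/ 1410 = 8.89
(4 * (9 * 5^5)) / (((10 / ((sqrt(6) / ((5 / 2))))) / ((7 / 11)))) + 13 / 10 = 13 / 10 + 31500 * sqrt(6) / 11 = 7015.75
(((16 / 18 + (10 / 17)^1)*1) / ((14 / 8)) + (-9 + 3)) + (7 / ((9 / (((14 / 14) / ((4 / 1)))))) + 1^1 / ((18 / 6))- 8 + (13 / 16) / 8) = -190805 / 15232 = -12.53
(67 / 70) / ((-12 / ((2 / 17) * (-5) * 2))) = 67 / 714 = 0.09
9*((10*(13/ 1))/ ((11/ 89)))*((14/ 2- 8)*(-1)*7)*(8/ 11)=48192.40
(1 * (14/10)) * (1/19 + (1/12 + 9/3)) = 1001/228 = 4.39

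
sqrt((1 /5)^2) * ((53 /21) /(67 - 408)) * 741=-13091 /11935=-1.10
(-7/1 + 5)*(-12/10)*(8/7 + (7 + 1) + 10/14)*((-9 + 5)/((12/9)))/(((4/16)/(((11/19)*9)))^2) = -30829.52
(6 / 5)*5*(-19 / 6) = -19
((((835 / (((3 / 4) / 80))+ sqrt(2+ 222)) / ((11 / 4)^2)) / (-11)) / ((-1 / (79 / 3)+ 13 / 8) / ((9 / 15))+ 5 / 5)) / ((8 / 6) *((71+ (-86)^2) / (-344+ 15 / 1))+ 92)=-111116723200 / 23355095599- 4990272 *sqrt(14) / 23355095599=-4.76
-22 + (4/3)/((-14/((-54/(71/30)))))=-9854/497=-19.83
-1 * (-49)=49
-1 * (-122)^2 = -14884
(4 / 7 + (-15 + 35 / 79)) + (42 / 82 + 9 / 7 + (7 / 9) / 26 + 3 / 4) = -121046795 / 10610964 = -11.41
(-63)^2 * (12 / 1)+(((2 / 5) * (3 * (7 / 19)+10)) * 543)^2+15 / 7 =370564259487 / 63175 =5865678.82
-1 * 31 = -31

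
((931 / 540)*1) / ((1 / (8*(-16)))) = -220.68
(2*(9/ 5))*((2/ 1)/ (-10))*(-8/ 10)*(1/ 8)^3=9/ 8000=0.00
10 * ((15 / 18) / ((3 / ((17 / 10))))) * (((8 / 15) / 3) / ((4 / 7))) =119 / 81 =1.47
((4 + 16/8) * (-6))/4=-9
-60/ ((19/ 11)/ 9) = -5940/ 19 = -312.63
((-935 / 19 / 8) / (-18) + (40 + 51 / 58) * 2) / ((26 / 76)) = 239.99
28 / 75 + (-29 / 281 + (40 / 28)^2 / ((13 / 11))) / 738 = 1240197011 / 3302494650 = 0.38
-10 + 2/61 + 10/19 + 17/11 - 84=-1171575/12749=-91.90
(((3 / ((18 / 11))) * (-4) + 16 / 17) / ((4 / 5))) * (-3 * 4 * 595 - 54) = 57481.47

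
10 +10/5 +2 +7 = 21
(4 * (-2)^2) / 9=16 / 9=1.78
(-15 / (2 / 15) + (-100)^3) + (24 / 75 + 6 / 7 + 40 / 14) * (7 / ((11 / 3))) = -550057639 / 550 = -1000104.80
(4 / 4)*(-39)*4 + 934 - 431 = 347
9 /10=0.90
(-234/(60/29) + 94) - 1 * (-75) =559/10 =55.90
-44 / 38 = -22 / 19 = -1.16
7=7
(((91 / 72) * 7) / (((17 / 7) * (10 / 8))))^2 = 19882681 / 2340900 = 8.49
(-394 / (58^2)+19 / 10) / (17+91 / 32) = 239904 / 2670175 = 0.09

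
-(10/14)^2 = -25/49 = -0.51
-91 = -91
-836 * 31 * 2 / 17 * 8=-414656 / 17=-24391.53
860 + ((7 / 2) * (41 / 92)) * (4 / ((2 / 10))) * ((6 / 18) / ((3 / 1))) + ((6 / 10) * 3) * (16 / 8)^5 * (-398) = -45666961 / 2070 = -22061.33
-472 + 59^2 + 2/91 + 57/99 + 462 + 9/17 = 177255563/51051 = 3472.13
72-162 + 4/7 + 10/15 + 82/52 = -87.18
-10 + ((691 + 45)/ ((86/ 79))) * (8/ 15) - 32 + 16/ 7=320.87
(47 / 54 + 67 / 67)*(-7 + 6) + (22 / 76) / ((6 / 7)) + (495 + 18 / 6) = 1018751 / 2052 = 496.47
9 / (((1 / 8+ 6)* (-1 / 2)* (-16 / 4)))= 0.73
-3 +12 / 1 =9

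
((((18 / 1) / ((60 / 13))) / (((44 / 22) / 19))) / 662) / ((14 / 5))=741 / 37072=0.02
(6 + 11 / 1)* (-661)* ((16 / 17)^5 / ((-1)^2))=-693108736 / 83521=-8298.62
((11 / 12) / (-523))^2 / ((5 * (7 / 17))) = 2057 / 1378586160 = 0.00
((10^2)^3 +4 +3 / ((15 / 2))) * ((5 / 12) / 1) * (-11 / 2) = -9166707 / 4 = -2291676.75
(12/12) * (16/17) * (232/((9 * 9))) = 3712/1377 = 2.70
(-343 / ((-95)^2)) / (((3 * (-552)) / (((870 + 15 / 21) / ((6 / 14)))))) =18179 / 389880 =0.05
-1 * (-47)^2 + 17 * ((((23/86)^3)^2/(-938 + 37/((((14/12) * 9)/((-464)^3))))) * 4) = -1651631855444904194894197/747683049092282184736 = -2209.00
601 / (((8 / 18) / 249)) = 1346841 / 4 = 336710.25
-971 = -971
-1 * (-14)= 14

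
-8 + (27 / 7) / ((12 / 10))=-67 / 14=-4.79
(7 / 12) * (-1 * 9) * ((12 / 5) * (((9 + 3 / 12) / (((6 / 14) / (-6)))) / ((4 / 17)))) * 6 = 832167 / 20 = 41608.35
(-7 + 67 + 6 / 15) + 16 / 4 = 322 / 5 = 64.40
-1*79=-79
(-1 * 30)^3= -27000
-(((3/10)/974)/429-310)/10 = 431774199/13928200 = 31.00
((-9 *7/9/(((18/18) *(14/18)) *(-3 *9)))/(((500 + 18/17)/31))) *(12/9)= 1054/38331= 0.03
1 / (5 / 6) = 6 / 5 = 1.20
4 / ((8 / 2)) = 1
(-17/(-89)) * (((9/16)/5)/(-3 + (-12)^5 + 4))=-153/1771676720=-0.00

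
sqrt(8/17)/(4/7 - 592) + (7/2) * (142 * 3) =1491 - 7 * sqrt(34)/35190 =1491.00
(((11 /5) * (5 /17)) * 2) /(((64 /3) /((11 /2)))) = 363 /1088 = 0.33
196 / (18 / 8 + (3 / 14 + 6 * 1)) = 5488 / 237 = 23.16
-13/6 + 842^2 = 4253771/6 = 708961.83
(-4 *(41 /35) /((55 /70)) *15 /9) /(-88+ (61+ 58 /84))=4592 /12155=0.38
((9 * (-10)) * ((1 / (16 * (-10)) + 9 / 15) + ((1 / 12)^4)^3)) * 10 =-132348366028825 / 247669456896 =-534.38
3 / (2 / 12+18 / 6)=18 / 19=0.95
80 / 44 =20 / 11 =1.82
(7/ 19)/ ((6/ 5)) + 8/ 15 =479/ 570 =0.84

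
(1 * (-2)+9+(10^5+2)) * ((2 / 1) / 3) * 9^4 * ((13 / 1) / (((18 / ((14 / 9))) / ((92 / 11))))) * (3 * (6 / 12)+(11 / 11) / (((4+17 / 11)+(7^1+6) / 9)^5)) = 1345275273409539193028853 / 218189160066944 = 6165637527.53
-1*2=-2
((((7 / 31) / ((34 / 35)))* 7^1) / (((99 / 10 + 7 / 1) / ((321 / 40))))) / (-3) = -183505 / 712504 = -0.26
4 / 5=0.80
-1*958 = -958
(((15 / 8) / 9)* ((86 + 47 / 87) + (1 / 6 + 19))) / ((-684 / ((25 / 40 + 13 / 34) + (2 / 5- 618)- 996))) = 2241009251 / 43163136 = 51.92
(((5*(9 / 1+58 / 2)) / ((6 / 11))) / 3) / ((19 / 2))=110 / 9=12.22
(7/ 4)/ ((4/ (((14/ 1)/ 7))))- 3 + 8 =47/ 8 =5.88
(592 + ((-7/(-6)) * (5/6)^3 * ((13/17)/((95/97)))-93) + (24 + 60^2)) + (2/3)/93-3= 53471547709/12976848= 4120.53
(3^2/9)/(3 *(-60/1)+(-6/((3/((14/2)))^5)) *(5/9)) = -729/299290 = -0.00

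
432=432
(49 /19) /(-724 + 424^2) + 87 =295973005 /3401988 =87.00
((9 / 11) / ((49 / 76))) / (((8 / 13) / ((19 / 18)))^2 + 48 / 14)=3477513 / 10326778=0.34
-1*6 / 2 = -3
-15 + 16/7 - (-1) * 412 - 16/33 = 92123/231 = 398.80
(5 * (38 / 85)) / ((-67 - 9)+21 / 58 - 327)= -2204 / 397001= -0.01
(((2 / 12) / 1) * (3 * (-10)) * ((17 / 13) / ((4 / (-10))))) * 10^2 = 21250 / 13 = 1634.62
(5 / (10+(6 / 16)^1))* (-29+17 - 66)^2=243360 / 83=2932.05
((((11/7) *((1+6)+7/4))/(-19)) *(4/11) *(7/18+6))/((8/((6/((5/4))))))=-115/114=-1.01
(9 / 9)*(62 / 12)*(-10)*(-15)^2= -11625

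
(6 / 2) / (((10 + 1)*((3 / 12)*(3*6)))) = 0.06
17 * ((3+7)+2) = 204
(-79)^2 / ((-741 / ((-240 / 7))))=499280 / 1729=288.77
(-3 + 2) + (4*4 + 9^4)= 6576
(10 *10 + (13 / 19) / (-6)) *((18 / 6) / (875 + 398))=11387 / 48374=0.24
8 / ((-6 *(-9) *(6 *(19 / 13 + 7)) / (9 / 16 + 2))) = 533 / 71280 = 0.01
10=10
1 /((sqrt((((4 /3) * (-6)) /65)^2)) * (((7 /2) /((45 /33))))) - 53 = -15349 /308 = -49.83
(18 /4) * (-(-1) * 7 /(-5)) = -63 /10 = -6.30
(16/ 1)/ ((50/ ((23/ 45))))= 184/ 1125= 0.16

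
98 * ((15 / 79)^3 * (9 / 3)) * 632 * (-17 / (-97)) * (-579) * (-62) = 4844291508000 / 605377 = 8002106.96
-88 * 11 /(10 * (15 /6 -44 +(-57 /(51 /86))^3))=4755784 /43629119935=0.00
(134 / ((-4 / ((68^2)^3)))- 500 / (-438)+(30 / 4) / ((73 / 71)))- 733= -1450682572859311 / 438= -3312060668628.56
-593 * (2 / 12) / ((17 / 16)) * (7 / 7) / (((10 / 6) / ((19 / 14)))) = -75.74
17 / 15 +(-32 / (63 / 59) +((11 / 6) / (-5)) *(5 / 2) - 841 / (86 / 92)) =-50356301 / 54180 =-929.43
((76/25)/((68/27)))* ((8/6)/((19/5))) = 36/85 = 0.42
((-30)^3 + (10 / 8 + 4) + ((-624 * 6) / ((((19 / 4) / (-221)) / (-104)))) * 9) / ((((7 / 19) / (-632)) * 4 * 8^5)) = 979090720575 / 458752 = 2134248.40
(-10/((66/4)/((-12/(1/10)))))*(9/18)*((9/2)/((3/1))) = 600/11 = 54.55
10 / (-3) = -10 / 3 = -3.33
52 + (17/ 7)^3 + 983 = 359918/ 343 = 1049.32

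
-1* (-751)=751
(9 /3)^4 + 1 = 82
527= 527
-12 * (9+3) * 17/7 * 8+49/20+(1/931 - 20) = -52420201/18620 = -2815.26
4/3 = 1.33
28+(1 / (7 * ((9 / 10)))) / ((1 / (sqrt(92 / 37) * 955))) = 28+19100 * sqrt(851) / 2331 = 267.03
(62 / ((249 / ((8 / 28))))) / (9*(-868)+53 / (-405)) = -16740 / 1838233453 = -0.00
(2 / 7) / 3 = 2 / 21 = 0.10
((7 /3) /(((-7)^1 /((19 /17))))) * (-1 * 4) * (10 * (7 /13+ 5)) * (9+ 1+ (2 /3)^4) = 5022080 /5967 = 841.64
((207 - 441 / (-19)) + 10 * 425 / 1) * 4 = 17920.84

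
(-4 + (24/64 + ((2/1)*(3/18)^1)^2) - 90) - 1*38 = -9469/72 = -131.51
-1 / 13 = -0.08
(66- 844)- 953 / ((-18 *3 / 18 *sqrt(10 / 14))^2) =-41681 / 45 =-926.24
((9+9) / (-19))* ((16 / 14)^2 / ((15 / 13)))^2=-1384448 / 1140475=-1.21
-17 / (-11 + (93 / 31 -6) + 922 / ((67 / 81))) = -1139 / 73744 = -0.02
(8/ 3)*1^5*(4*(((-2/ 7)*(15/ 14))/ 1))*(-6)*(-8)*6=-940.41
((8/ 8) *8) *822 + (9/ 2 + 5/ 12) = 78971/ 12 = 6580.92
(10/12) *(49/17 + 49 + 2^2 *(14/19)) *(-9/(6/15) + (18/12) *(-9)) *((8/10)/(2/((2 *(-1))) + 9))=-53130/323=-164.49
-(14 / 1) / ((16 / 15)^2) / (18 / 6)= -4.10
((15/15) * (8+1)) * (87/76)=783/76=10.30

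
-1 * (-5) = 5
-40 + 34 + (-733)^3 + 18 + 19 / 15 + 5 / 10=-11814984697 / 30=-393832823.23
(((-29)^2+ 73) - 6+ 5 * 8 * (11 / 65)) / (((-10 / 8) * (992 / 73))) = -217029 / 4030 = -53.85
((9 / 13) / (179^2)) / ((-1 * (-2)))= 9 / 833066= 0.00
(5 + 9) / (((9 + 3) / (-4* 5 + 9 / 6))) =-259 / 12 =-21.58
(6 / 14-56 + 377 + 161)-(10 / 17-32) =61147 / 119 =513.84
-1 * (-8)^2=-64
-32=-32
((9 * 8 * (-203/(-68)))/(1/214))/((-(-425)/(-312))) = -243970272/7225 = -33767.51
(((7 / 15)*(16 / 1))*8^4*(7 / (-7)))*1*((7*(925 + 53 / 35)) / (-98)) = 1062600704 / 525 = 2024001.34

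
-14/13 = -1.08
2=2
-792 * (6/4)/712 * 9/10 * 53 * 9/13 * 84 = -26775441/5785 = -4628.43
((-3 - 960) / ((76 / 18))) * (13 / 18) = -12519 / 76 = -164.72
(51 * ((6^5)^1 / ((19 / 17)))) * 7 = 2483818.11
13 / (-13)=-1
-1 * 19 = -19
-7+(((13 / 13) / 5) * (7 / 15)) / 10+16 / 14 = -30701 / 5250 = -5.85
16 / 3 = 5.33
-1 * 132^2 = -17424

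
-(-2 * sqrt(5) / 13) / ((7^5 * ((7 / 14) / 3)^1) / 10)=120 * sqrt(5) / 218491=0.00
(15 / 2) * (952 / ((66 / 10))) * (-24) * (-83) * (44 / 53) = 94819200 / 53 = 1789041.51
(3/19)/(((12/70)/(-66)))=-1155/19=-60.79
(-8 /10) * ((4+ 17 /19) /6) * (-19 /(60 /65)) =403 /30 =13.43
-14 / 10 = -7 / 5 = -1.40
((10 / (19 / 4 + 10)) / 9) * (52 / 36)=520 / 4779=0.11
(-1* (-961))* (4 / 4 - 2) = -961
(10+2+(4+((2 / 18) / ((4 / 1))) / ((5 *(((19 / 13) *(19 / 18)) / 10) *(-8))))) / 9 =46195 / 25992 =1.78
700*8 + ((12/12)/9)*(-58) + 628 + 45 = 56399/9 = 6266.56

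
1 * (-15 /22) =-15 /22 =-0.68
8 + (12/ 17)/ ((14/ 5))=982/ 119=8.25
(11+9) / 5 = 4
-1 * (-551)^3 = 167284151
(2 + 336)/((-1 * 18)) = -169/9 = -18.78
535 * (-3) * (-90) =144450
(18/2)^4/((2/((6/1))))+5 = 19688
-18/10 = -9/5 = -1.80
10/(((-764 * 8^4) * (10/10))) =-5/1564672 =-0.00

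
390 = 390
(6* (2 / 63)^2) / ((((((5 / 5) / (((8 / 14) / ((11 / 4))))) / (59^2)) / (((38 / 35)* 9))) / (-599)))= -25600.49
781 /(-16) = -781 /16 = -48.81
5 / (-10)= -1 / 2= -0.50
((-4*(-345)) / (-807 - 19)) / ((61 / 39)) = -26910 / 25193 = -1.07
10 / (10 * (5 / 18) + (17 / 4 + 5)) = 360 / 433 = 0.83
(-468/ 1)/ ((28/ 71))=-8307/ 7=-1186.71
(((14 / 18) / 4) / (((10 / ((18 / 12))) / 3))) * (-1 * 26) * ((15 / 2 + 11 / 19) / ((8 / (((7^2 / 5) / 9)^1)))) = -1368913 / 547200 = -2.50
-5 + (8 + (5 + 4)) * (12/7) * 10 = 286.43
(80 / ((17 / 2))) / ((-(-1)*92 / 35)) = 1400 / 391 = 3.58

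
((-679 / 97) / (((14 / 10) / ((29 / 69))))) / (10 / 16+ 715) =-232 / 79005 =-0.00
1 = 1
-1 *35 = -35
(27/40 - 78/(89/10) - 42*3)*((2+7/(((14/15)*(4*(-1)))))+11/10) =-23390493/142400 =-164.26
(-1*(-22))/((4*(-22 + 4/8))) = -11/43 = -0.26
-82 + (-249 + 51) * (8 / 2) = -874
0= 0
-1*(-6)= 6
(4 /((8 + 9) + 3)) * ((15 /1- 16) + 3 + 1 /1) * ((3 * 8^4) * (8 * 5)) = 294912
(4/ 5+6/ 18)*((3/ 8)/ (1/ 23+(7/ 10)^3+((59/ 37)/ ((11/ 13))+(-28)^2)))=3978425/ 7360282823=0.00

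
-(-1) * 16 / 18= 8 / 9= 0.89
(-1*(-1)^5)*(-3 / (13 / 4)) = -12 / 13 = -0.92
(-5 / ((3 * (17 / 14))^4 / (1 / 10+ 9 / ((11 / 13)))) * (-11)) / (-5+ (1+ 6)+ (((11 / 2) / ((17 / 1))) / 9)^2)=90738592 / 54156577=1.68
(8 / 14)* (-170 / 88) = -85 / 77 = -1.10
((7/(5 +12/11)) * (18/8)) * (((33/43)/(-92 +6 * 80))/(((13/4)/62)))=708939/7265882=0.10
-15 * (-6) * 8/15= 48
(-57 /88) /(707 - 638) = -19 /2024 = -0.01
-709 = -709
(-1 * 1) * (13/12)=-1.08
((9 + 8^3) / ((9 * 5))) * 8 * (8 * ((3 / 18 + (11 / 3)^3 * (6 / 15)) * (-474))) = -6984143.68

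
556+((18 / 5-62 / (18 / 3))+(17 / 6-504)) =48.10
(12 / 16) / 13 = 3 / 52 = 0.06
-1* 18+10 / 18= -157 / 9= -17.44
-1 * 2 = -2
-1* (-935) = 935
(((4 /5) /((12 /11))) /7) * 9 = 33 /35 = 0.94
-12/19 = -0.63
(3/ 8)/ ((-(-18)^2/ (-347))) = 347/ 864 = 0.40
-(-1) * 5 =5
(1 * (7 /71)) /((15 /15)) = 7 /71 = 0.10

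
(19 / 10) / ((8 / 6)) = 57 / 40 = 1.42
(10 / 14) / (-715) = -1 / 1001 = -0.00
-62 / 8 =-31 / 4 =-7.75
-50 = -50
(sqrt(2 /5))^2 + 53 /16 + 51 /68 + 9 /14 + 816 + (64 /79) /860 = 312401387 /380464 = 821.11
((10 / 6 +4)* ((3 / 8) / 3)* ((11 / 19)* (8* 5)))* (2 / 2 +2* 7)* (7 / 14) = 4675 / 38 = 123.03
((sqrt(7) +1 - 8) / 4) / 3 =-7 / 12 +sqrt(7) / 12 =-0.36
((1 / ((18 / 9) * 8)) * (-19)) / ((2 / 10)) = -95 / 16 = -5.94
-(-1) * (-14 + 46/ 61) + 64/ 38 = -13400/ 1159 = -11.56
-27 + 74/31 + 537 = 15884/31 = 512.39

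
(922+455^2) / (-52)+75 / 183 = -12683467 / 3172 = -3998.57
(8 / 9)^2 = 64 / 81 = 0.79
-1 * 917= -917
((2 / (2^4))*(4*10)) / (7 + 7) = 5 / 14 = 0.36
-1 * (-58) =58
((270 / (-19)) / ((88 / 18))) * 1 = -1215 / 418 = -2.91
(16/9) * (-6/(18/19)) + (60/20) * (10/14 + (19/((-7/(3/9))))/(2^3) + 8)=14.54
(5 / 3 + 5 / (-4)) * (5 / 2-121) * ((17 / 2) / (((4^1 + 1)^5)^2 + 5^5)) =-1343 / 31260000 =-0.00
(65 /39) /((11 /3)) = 5 /11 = 0.45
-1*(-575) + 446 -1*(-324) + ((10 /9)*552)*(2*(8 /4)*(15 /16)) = 3645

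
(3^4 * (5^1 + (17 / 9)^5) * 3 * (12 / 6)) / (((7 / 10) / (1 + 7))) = 161326.47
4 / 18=2 / 9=0.22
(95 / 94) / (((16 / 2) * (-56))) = -95 / 42112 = -0.00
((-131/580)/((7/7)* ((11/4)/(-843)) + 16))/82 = -110433/641358490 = -0.00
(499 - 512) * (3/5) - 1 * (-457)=2246/5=449.20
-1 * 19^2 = -361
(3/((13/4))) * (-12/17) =-144/221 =-0.65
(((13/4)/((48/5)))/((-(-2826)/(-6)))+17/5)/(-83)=-1537019/37529280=-0.04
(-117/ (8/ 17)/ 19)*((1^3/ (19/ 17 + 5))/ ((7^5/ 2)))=-2601/ 10218656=-0.00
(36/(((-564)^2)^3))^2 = 1/799363375487056999181662027776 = 0.00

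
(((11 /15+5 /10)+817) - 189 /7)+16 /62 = 736087 /930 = 791.49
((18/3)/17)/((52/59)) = 177/442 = 0.40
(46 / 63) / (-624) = -0.00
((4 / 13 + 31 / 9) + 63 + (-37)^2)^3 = 4740192721651087 / 1601613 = 2959636767.22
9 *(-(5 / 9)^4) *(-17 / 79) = 10625 / 57591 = 0.18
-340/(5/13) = -884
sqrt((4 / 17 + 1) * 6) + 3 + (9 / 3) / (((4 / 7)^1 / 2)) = 3 * sqrt(238) / 17 + 27 / 2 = 16.22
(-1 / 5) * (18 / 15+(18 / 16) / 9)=-53 / 200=-0.26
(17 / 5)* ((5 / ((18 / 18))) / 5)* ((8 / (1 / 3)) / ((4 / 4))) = 408 / 5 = 81.60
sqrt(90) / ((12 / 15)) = 15 * sqrt(10) / 4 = 11.86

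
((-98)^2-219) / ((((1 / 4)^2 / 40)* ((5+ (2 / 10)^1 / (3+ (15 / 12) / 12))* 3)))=4474768000 / 11319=395332.45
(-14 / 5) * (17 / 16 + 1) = -231 / 40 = -5.78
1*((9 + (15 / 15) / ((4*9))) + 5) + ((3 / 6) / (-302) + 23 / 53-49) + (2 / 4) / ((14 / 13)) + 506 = 951756305 / 2016756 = 471.92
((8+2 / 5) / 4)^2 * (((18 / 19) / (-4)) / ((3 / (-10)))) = 1323 / 380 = 3.48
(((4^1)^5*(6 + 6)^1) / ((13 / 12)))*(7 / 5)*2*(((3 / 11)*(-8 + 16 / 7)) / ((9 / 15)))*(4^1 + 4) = -94371840 / 143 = -659942.94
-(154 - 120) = -34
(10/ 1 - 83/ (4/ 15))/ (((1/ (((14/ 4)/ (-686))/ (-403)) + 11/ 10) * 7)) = -6025/ 11058474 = -0.00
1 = 1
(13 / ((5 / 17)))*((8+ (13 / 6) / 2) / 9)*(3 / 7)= 24089 / 1260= 19.12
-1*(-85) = 85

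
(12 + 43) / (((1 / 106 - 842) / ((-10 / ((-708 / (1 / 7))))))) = -0.00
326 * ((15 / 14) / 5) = 489 / 7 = 69.86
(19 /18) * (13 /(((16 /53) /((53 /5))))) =693823 /1440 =481.82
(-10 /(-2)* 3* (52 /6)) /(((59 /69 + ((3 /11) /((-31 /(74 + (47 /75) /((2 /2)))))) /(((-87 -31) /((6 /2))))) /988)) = 147333.43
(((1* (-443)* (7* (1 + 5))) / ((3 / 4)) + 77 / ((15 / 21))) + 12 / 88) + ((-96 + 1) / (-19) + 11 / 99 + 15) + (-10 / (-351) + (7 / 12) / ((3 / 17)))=-1905528479 / 77220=-24676.62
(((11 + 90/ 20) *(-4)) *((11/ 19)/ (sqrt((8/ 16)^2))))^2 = 1860496/ 361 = 5153.73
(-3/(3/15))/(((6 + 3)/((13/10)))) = -2.17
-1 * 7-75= -82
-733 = -733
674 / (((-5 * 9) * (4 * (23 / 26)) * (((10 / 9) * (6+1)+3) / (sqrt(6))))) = -4381 * sqrt(6) / 11155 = -0.96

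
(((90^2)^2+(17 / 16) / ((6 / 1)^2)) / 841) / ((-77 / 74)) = -1398280320629 / 18650016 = -74974.75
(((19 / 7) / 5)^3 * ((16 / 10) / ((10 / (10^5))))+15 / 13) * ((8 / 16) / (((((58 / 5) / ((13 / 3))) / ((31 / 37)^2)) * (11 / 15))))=274329967025 / 599167492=457.85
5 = 5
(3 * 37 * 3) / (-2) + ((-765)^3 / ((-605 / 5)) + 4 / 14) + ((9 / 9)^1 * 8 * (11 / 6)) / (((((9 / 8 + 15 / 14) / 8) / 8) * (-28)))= 3699794.76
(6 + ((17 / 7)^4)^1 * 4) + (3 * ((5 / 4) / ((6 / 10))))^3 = 59818985 / 153664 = 389.28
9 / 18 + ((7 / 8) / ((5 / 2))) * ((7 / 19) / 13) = 2519 / 4940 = 0.51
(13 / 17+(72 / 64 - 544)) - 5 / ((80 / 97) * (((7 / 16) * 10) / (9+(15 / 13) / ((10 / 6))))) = -4910983 / 8840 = -555.54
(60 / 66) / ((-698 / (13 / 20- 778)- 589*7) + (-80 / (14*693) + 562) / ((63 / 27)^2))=-53326210 / 235742750071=-0.00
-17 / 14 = -1.21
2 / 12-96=-575 / 6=-95.83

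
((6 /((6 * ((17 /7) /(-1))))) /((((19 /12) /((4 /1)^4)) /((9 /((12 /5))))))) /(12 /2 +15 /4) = -107520 /4199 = -25.61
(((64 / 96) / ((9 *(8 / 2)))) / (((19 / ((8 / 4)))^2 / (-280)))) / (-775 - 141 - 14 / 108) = 1120 / 17859031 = 0.00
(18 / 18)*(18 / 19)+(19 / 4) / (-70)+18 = 100439 / 5320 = 18.88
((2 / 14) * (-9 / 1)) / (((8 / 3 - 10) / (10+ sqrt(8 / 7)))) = 27 * sqrt(14) / 539+ 135 / 77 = 1.94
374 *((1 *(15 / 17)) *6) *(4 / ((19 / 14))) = 5835.79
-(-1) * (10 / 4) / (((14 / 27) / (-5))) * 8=-1350 / 7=-192.86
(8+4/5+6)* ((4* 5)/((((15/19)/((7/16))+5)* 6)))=19684/2715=7.25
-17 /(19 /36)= -612 /19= -32.21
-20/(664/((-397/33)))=1985/5478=0.36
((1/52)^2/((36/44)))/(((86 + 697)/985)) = 10835/19055088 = 0.00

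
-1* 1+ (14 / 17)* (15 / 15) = -3 / 17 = -0.18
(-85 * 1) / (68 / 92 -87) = 1955 / 1984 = 0.99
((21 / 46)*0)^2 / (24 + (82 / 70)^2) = 0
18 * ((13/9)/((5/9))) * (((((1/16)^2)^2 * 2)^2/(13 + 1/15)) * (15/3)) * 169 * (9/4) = 2669355/420906795008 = 0.00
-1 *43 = -43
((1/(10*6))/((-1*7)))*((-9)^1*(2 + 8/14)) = 0.06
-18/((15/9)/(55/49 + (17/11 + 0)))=-28.81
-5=-5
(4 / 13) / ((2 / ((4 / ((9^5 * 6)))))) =4 / 2302911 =0.00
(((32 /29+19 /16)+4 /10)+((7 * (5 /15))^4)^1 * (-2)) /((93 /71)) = -755081947 /17476560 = -43.21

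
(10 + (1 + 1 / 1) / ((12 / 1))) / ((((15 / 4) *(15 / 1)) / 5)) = 122 / 135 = 0.90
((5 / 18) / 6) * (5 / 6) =25 / 648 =0.04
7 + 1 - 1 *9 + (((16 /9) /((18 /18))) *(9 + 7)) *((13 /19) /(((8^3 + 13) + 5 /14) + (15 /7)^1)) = -173749 /180405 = -0.96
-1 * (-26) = 26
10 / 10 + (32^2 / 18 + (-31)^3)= -29733.11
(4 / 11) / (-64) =-1 / 176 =-0.01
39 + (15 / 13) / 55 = 5580 / 143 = 39.02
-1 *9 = -9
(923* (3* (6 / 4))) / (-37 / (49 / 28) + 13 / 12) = -348894 / 1685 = -207.06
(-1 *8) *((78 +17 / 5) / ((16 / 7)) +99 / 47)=-141823 / 470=-301.75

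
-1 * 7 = -7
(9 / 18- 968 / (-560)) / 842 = 0.00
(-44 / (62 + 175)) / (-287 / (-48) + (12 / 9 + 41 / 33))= -7744 / 356843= -0.02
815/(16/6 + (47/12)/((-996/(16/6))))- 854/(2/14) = -5671.17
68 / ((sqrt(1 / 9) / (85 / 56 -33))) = -89913 / 14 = -6422.36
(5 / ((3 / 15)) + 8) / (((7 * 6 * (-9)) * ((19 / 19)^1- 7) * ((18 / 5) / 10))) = 275 / 6804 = 0.04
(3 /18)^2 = 1 /36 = 0.03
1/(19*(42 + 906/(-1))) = -0.00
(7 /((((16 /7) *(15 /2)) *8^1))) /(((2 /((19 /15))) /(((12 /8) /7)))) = 0.01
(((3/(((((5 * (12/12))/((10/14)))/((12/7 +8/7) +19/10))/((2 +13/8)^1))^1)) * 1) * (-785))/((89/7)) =-4548447/9968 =-456.30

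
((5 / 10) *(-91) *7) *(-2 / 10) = 637 / 10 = 63.70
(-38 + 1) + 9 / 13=-472 / 13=-36.31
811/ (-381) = -811/ 381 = -2.13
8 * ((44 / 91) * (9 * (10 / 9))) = 3520 / 91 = 38.68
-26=-26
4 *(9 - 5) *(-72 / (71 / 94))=-108288 / 71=-1525.18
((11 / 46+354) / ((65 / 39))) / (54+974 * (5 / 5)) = 9777 / 47288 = 0.21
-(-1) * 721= 721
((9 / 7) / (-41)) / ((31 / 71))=-639 / 8897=-0.07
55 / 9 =6.11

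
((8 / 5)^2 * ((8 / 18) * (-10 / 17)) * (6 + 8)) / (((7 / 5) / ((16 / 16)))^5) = -640000 / 367353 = -1.74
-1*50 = -50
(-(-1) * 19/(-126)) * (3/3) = -19/126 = -0.15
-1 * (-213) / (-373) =-213 / 373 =-0.57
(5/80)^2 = 1/256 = 0.00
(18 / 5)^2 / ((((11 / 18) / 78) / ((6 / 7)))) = 2729376 / 1925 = 1417.86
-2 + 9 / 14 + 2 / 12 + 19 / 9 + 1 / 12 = 253 / 252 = 1.00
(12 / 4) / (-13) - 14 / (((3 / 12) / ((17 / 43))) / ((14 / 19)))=-175715 / 10621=-16.54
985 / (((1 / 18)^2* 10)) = 31914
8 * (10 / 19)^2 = 800 / 361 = 2.22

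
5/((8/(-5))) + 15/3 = 15/8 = 1.88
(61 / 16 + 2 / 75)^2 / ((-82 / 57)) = -10.25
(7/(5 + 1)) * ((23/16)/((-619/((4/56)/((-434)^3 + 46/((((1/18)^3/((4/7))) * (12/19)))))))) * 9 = 483/22601976714752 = 0.00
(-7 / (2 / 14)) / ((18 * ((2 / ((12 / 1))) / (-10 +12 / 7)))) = 406 / 3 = 135.33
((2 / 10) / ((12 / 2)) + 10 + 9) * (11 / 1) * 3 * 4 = 12562 / 5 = 2512.40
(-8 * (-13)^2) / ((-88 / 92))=15548 / 11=1413.45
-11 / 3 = -3.67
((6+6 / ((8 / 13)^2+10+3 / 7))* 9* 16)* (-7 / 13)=-84478464 / 166205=-508.28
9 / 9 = 1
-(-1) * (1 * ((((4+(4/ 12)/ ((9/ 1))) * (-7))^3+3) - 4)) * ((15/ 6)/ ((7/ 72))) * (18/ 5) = -3553717040/ 1701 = -2089192.85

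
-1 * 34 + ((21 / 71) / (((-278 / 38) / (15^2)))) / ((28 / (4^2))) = -39.20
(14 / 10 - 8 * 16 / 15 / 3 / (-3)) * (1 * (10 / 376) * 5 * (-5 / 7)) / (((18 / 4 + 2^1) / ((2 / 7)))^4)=-507200 / 609151378563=-0.00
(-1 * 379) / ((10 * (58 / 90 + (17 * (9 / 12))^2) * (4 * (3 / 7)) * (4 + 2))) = -379 / 16787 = -0.02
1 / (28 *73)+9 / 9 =2045 / 2044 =1.00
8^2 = 64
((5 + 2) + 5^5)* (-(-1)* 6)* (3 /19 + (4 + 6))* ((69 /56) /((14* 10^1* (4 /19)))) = 31281633 /3920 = 7980.01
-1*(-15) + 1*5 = 20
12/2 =6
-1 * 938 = -938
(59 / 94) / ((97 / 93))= 5487 / 9118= 0.60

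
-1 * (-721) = 721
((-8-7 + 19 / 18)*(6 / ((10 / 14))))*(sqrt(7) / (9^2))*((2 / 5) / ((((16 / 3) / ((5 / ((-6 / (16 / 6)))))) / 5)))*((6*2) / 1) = 3514*sqrt(7) / 243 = 38.26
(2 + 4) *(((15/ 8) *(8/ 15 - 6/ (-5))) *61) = 2379/ 2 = 1189.50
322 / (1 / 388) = 124936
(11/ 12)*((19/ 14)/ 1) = 209/ 168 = 1.24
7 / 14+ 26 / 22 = 37 / 22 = 1.68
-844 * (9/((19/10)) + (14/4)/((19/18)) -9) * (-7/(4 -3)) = -106344/19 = -5597.05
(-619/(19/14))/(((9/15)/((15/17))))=-216650/323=-670.74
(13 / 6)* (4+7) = 143 / 6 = 23.83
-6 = -6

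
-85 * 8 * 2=-1360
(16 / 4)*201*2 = 1608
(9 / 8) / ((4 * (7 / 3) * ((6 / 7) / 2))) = 0.28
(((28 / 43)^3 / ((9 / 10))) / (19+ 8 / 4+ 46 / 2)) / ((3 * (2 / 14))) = 384160 / 23613579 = 0.02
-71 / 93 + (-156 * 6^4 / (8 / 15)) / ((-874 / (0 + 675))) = 11898342473 / 40641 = 292766.97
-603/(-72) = 67/8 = 8.38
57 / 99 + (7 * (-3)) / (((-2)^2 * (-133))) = 0.62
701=701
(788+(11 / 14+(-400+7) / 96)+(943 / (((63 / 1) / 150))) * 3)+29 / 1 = 241581 / 32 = 7549.41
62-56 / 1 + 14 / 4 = 19 / 2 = 9.50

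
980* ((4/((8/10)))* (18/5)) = 17640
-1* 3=-3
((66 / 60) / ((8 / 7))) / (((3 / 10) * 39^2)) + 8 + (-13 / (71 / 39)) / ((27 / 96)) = -45064805 / 2591784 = -17.39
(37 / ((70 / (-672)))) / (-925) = 48 / 125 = 0.38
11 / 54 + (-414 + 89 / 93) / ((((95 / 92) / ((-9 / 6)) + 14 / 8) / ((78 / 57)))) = -4959832037 / 9319158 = -532.22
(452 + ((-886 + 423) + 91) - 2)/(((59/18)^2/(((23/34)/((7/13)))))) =3778164/414239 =9.12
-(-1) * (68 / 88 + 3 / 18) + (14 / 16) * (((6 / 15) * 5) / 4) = 727 / 528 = 1.38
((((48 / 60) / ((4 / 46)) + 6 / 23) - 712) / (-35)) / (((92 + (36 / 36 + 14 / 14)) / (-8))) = -323168 / 189175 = -1.71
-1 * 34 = -34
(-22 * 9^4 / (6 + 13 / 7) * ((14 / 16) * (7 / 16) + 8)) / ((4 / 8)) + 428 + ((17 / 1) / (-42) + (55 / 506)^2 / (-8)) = -307570.35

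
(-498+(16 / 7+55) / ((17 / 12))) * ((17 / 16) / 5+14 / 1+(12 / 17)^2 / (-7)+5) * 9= -151809208155 / 1925896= -78825.24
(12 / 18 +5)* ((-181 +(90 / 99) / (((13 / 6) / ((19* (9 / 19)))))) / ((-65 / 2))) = 30.90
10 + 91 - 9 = 92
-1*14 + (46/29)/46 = -405/29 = -13.97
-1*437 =-437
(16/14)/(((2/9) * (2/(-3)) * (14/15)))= -405/49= -8.27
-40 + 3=-37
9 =9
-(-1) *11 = 11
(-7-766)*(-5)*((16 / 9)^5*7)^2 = 208231009626357760 / 3486784401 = 59720070.32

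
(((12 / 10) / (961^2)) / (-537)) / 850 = -1 / 351284300375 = -0.00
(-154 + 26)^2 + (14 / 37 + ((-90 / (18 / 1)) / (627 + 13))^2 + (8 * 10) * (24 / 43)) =428254594615 / 26066944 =16429.03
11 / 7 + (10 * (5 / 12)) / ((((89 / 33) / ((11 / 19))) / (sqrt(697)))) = 11 / 7 + 3025 * sqrt(697) / 3382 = 25.19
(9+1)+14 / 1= 24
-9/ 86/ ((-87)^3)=1/ 6292362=0.00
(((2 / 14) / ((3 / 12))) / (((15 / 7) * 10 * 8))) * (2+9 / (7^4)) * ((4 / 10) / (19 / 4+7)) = 9622 / 42317625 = 0.00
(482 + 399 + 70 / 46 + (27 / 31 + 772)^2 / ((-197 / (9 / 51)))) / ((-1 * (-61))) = 25718535933 / 4515399767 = 5.70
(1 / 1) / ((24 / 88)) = 11 / 3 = 3.67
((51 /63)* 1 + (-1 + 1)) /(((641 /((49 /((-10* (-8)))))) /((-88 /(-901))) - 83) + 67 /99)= 3927 /51579340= 0.00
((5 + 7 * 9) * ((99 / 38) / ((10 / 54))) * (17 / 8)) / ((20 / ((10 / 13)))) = 78.19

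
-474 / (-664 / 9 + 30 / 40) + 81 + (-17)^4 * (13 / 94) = 11638.27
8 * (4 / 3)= 32 / 3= 10.67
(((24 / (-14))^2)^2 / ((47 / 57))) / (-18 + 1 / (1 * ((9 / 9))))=-1181952 / 1918399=-0.62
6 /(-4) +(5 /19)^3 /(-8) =-82433 /54872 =-1.50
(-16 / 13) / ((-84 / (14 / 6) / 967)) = 3868 / 117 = 33.06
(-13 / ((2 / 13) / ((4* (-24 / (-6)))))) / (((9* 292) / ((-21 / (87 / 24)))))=2.98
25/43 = 0.58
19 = 19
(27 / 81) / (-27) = -1 / 81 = -0.01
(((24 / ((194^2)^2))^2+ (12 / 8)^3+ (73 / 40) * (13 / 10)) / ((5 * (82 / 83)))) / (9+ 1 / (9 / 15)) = 0.11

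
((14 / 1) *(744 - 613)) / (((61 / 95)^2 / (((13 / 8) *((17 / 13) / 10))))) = 28138145 / 29768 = 945.25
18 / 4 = 9 / 2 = 4.50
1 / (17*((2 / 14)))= 7 / 17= 0.41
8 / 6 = 1.33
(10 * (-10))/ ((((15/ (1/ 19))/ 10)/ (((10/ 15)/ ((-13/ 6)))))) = 800/ 741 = 1.08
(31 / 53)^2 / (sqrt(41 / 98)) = 6727 * sqrt(82) / 115169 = 0.53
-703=-703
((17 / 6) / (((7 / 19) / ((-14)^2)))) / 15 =4522 / 45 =100.49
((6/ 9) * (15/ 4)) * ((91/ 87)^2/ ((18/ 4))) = 41405/ 68121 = 0.61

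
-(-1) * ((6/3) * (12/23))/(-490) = -12/5635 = -0.00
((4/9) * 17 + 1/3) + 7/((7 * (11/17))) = 9.43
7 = 7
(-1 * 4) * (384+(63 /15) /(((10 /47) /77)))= -190398 /25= -7615.92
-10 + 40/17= -130/17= -7.65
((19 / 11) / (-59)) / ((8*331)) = -19 / 1718552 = -0.00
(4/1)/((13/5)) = 1.54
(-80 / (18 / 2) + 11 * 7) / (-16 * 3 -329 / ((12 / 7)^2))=-9808 / 23033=-0.43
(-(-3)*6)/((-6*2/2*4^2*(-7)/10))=15/56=0.27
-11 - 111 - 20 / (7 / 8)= -1014 / 7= -144.86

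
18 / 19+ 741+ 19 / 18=254107 / 342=743.00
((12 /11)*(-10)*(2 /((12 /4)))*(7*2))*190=-212800 /11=-19345.45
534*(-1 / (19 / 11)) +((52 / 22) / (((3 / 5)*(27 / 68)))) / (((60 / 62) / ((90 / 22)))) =-16586978 / 62073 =-267.22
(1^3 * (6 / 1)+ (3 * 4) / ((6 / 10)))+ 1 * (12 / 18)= 80 / 3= 26.67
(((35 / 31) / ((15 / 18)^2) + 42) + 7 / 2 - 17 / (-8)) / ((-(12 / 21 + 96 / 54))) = -3847473 / 183520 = -20.96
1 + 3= 4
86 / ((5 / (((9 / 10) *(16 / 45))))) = 688 / 125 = 5.50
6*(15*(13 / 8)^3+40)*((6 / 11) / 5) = 96183 / 1408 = 68.31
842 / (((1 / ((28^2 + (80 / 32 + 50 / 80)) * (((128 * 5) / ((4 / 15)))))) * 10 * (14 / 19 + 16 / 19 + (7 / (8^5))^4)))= 3484338826161600836854087680 / 34587645138205454899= 100739406.00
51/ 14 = 3.64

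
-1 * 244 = -244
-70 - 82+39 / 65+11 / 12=-9029 / 60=-150.48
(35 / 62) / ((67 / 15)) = 525 / 4154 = 0.13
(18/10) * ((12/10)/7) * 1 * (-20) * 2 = -432/35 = -12.34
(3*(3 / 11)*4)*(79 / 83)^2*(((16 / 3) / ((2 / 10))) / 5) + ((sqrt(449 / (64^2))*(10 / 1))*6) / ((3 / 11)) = 1198272 / 75779 + 55*sqrt(449) / 16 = 88.65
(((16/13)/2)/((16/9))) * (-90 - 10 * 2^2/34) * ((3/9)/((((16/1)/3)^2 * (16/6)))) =-62775/452608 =-0.14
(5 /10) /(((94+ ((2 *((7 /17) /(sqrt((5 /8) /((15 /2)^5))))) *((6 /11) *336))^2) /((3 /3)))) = 34969 /60491376814172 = 0.00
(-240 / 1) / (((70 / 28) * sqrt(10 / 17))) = -48 * sqrt(170) / 5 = -125.17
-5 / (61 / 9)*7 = -5.16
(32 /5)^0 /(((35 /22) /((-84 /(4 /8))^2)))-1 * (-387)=18127.80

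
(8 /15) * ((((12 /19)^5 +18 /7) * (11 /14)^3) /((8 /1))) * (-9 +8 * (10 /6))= 44518317701 /118902273980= 0.37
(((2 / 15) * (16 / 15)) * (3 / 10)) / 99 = 16 / 37125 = 0.00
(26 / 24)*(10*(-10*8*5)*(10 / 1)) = -130000 / 3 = -43333.33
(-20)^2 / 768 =25 / 48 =0.52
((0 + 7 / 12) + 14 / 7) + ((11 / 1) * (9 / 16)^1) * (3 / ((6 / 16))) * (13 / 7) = 7939 / 84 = 94.51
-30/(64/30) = -225/16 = -14.06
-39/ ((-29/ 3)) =117/ 29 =4.03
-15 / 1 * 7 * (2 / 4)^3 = -105 / 8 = -13.12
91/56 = 13/8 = 1.62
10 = 10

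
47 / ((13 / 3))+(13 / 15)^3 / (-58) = 27572189 / 2544750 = 10.83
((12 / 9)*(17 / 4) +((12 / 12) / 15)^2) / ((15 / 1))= 1276 / 3375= 0.38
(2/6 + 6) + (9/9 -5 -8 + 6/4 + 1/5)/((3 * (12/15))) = 49/24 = 2.04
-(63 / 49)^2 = -81 / 49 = -1.65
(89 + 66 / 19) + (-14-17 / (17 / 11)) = 1282 / 19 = 67.47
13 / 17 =0.76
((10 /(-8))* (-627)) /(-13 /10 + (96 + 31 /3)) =47025 /6302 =7.46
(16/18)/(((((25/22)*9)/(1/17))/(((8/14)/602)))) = 352/72533475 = 0.00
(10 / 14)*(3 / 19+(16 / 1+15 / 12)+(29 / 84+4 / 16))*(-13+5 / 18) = -32899285 / 201096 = -163.60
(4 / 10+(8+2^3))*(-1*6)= -492 / 5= -98.40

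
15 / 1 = 15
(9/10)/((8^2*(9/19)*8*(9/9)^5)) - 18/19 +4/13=-804267/1264640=-0.64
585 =585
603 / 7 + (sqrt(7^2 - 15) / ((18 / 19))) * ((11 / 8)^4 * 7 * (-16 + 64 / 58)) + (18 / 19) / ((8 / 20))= 11772 / 133 - 5841759 * sqrt(34) / 14848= -2205.60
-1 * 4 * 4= -16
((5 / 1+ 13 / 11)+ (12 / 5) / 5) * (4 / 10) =2.66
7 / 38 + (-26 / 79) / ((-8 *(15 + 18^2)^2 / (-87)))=42360379 / 229995228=0.18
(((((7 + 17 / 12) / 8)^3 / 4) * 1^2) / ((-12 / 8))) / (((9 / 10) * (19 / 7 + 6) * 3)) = -0.01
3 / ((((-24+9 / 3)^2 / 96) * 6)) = 16 / 147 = 0.11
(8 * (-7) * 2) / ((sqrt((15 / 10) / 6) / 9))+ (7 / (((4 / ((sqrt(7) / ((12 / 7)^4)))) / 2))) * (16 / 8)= -2016+ 16807 * sqrt(7) / 20736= -2013.86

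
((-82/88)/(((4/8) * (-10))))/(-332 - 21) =-41/77660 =-0.00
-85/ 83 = -1.02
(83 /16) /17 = 0.31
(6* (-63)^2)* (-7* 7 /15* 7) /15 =-36303.12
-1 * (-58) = 58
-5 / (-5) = 1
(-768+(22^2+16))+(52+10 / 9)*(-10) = -7192 / 9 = -799.11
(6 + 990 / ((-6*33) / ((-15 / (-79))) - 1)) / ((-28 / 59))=-388869 / 36533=-10.64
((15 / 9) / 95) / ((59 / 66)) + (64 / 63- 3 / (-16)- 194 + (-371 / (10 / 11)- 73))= -673.88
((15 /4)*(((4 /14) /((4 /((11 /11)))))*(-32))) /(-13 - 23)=5 /21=0.24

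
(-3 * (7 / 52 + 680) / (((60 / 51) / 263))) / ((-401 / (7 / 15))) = 1106880999 / 2085200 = 530.83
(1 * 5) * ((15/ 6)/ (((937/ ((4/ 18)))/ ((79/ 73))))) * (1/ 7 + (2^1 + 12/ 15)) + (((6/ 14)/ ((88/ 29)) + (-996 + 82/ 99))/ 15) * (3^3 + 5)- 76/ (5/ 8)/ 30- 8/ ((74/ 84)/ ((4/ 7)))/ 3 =-279984128425499/ 131540253075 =-2128.51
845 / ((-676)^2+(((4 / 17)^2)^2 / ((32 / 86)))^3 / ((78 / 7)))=0.00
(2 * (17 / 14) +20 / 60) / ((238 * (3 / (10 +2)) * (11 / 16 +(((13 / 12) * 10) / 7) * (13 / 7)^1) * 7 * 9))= 1856 / 8971767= 0.00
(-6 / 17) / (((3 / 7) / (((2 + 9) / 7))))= -1.29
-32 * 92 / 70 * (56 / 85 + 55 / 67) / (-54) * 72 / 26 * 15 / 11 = 24809088 / 5700695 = 4.35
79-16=63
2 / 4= 0.50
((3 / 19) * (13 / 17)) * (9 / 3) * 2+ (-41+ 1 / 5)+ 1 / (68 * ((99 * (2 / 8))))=-6407383 / 159885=-40.07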